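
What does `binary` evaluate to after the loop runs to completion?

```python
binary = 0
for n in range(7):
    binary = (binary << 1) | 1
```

Let's trace through this code step by step.

Initialize: binary = 0
Entering loop: for n in range(7):
After iteration 1: n = 0, binary = 1
After iteration 2: n = 1, binary = 3
After iteration 3: n = 2, binary = 7
After iteration 4: n = 3, binary = 15
After iteration 5: n = 4, binary = 31
After iteration 6: n = 5, binary = 63
After iteration 7: n = 6, binary = 127
Loop ends.

Final answer: 127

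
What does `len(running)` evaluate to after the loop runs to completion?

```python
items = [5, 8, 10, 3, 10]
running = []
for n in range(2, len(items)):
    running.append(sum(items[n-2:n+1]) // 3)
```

Let's trace through this code step by step.

Initialize: items = [5, 8, 10, 3, 10]
Initialize: running = []
Entering loop: for n in range(2, len(items)):
After iteration 1: n = 2, running = [7]
After iteration 2: n = 3, running = [7, 7]
After iteration 3: n = 4, running = [7, 7, 7]
Loop ends.
len(running) = 3

Final answer: 3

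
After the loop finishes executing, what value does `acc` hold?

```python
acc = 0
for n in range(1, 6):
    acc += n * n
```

Let's trace through this code step by step.

Initialize: acc = 0
Entering loop: for n in range(1, 6):
After iteration 1: n = 1, acc = 1
After iteration 2: n = 2, acc = 5
After iteration 3: n = 3, acc = 14
After iteration 4: n = 4, acc = 30
After iteration 5: n = 5, acc = 55
Loop ends.

Final answer: 55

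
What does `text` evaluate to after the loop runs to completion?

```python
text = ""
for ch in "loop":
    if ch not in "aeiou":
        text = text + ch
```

Let's trace through this code step by step.

Initialize: text = ''
Entering loop: for ch in "loop":
After iteration 1: ch = 'l', text = 'l'
After iteration 2: ch = 'o', text = 'l'
After iteration 3: ch = 'o', text = 'l'
After iteration 4: ch = 'p', text = 'lp'
Loop ends.

Final answer: 'lp'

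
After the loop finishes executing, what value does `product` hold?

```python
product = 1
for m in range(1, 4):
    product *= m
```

Let's trace through this code step by step.

Initialize: product = 1
Entering loop: for m in range(1, 4):
After iteration 1: m = 1, product = 1
After iteration 2: m = 2, product = 2
After iteration 3: m = 3, product = 6
Loop ends.

Final answer: 6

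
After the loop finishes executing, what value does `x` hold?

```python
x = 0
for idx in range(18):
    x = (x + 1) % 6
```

Let's trace through this code step by step.

Initialize: x = 0
Entering loop: for idx in range(18):
After iteration 1: idx = 0, x = 1
After iteration 2: idx = 1, x = 2
After iteration 3: idx = 2, x = 3
After iteration 4: idx = 3, x = 4
After iteration 5: idx = 4, x = 5
After iteration 6: idx = 5, x = 0
After iteration 7: idx = 6, x = 1
After iteration 8: idx = 7, x = 2
After iteration 9: idx = 8, x = 3
After iteration 10: idx = 9, x = 4
After iteration 11: idx = 10, x = 5
After iteration 12: idx = 11, x = 0
After iteration 13: idx = 12, x = 1
After iteration 14: idx = 13, x = 2
After iteration 15: idx = 14, x = 3
After iteration 16: idx = 15, x = 4
After iteration 17: idx = 16, x = 5
After iteration 18: idx = 17, x = 0
Loop ends.

Final answer: 0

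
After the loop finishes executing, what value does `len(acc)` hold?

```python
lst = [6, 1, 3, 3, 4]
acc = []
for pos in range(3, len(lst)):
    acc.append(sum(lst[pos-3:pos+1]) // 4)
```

Let's trace through this code step by step.

Initialize: lst = [6, 1, 3, 3, 4]
Initialize: acc = []
Entering loop: for pos in range(3, len(lst)):
After iteration 1: pos = 3, acc = [3]
After iteration 2: pos = 4, acc = [3, 2]
Loop ends.
len(acc) = 2

Final answer: 2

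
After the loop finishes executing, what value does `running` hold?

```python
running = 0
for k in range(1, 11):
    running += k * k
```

Let's trace through this code step by step.

Initialize: running = 0
Entering loop: for k in range(1, 11):
After iteration 1: k = 1, running = 1
After iteration 2: k = 2, running = 5
After iteration 3: k = 3, running = 14
After iteration 4: k = 4, running = 30
After iteration 5: k = 5, running = 55
After iteration 6: k = 6, running = 91
After iteration 7: k = 7, running = 140
After iteration 8: k = 8, running = 204
After iteration 9: k = 9, running = 285
After iteration 10: k = 10, running = 385
Loop ends.

Final answer: 385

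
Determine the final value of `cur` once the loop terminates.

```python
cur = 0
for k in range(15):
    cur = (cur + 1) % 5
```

Let's trace through this code step by step.

Initialize: cur = 0
Entering loop: for k in range(15):
After iteration 1: k = 0, cur = 1
After iteration 2: k = 1, cur = 2
After iteration 3: k = 2, cur = 3
After iteration 4: k = 3, cur = 4
After iteration 5: k = 4, cur = 0
After iteration 6: k = 5, cur = 1
After iteration 7: k = 6, cur = 2
After iteration 8: k = 7, cur = 3
After iteration 9: k = 8, cur = 4
After iteration 10: k = 9, cur = 0
After iteration 11: k = 10, cur = 1
After iteration 12: k = 11, cur = 2
After iteration 13: k = 12, cur = 3
After iteration 14: k = 13, cur = 4
After iteration 15: k = 14, cur = 0
Loop ends.

Final answer: 0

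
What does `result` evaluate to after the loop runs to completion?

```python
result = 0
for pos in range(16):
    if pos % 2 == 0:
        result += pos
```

Let's trace through this code step by step.

Initialize: result = 0
Entering loop: for pos in range(16):
After iteration 1: pos = 0, result = 0
After iteration 2: pos = 1, result = 0
After iteration 3: pos = 2, result = 2
After iteration 4: pos = 3, result = 2
After iteration 5: pos = 4, result = 6
After iteration 6: pos = 5, result = 6
After iteration 7: pos = 6, result = 12
After iteration 8: pos = 7, result = 12
After iteration 9: pos = 8, result = 20
After iteration 10: pos = 9, result = 20
After iteration 11: pos = 10, result = 30
After iteration 12: pos = 11, result = 30
After iteration 13: pos = 12, result = 42
After iteration 14: pos = 13, result = 42
After iteration 15: pos = 14, result = 56
After iteration 16: pos = 15, result = 56
Loop ends.

Final answer: 56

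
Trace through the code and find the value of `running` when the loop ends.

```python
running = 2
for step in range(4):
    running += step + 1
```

Let's trace through this code step by step.

Initialize: running = 2
Entering loop: for step in range(4):
After iteration 1: step = 0, running = 3
After iteration 2: step = 1, running = 5
After iteration 3: step = 2, running = 8
After iteration 4: step = 3, running = 12
Loop ends.

Final answer: 12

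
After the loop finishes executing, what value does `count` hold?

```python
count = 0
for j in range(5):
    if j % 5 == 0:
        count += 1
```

Let's trace through this code step by step.

Initialize: count = 0
Entering loop: for j in range(5):
After iteration 1: j = 0, count = 1
After iteration 2: j = 1, count = 1
After iteration 3: j = 2, count = 1
After iteration 4: j = 3, count = 1
After iteration 5: j = 4, count = 1
Loop ends.

Final answer: 1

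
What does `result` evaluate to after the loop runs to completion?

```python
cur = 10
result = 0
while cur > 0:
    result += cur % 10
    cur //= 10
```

Let's trace through this code step by step.

Initialize: cur = 10
Initialize: result = 0
Entering loop: while cur > 0:
After iteration 1: cur = 1, result = 0
After iteration 2: cur = 0, result = 1
Loop ends.

Final answer: 1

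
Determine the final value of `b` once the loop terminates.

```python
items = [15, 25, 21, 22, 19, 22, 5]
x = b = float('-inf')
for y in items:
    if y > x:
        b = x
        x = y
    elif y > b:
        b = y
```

Let's trace through this code step by step.

Initialize: items = [15, 25, 21, 22, 19, 22, 5]
Initialize: x = -inf
Initialize: b = -inf
Entering loop: for y in items:
After iteration 1: y = 15, x = 15, b = -inf
After iteration 2: y = 25, x = 25, b = 15
After iteration 3: y = 21, x = 25, b = 21
After iteration 4: y = 22, x = 25, b = 22
After iteration 5: y = 19, x = 25, b = 22
After iteration 6: y = 22, x = 25, b = 22
After iteration 7: y = 5, x = 25, b = 22
Loop ends.

Final answer: 22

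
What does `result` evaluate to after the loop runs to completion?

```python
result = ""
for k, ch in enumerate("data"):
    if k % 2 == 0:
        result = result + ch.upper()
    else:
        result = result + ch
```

Let's trace through this code step by step.

Initialize: result = ''
Entering loop: for k, ch in enumerate("data"):
After iteration 1: k = 0, ch = 'd', result = 'D'
After iteration 2: k = 1, ch = 'a', result = 'Da'
After iteration 3: k = 2, ch = 't', result = 'DaT'
After iteration 4: k = 3, ch = 'a', result = 'DaTa'
Loop ends.

Final answer: 'DaTa'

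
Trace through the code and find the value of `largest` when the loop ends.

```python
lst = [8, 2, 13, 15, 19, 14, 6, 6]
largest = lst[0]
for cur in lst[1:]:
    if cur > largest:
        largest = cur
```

Let's trace through this code step by step.

Initialize: lst = [8, 2, 13, 15, 19, 14, 6, 6]
Initialize: largest = 8
Entering loop: for cur in lst[1:]:
After iteration 1: cur = 2, largest = 8
After iteration 2: cur = 13, largest = 13
After iteration 3: cur = 15, largest = 15
After iteration 4: cur = 19, largest = 19
After iteration 5: cur = 14, largest = 19
After iteration 6: cur = 6, largest = 19
After iteration 7: cur = 6, largest = 19
Loop ends.

Final answer: 19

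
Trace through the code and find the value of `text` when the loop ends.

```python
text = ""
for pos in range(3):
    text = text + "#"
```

Let's trace through this code step by step.

Initialize: text = ''
Entering loop: for pos in range(3):
After iteration 1: pos = 0, text = '#'
After iteration 2: pos = 1, text = '##'
After iteration 3: pos = 2, text = '###'
Loop ends.

Final answer: '###'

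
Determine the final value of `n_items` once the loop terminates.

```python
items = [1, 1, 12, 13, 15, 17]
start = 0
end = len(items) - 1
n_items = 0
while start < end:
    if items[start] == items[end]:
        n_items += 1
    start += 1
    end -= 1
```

Let's trace through this code step by step.

Initialize: items = [1, 1, 12, 13, 15, 17]
Initialize: start = 0
Initialize: end = 5
Initialize: n_items = 0
Entering loop: while start < end:
After iteration 1: start = 1, end = 4, n_items = 0
After iteration 2: start = 2, end = 3, n_items = 0
After iteration 3: start = 3, end = 2, n_items = 0
Loop ends.

Final answer: 0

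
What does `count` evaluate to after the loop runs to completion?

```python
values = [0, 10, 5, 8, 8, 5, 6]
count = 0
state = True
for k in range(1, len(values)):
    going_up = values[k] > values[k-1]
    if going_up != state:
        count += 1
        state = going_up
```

Let's trace through this code step by step.

Initialize: values = [0, 10, 5, 8, 8, 5, 6]
Initialize: count = 0
Initialize: state = True
Entering loop: for k in range(1, len(values)):
After iteration 1: k = 1, count = 0, state = True, going_up = True
After iteration 2: k = 2, count = 1, state = False, going_up = False
After iteration 3: k = 3, count = 2, state = True, going_up = True
After iteration 4: k = 4, count = 3, state = False, going_up = False
After iteration 5: k = 5, count = 3, state = False, going_up = False
After iteration 6: k = 6, count = 4, state = True, going_up = True
Loop ends.

Final answer: 4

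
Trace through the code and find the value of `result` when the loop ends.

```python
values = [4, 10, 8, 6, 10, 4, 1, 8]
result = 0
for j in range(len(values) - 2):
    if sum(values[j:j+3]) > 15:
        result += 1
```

Let's trace through this code step by step.

Initialize: values = [4, 10, 8, 6, 10, 4, 1, 8]
Initialize: result = 0
Entering loop: for j in range(len(values) - 2):
After iteration 1: j = 0, result = 1
After iteration 2: j = 1, result = 2
After iteration 3: j = 2, result = 3
After iteration 4: j = 3, result = 4
After iteration 5: j = 4, result = 4
After iteration 6: j = 5, result = 4
Loop ends.

Final answer: 4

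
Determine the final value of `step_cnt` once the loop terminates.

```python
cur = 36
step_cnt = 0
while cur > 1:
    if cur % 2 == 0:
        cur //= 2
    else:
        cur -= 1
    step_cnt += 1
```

Let's trace through this code step by step.

Initialize: cur = 36
Initialize: step_cnt = 0
Entering loop: while cur > 1:
After iteration 1: cur = 18, step_cnt = 1
After iteration 2: cur = 9, step_cnt = 2
After iteration 3: cur = 8, step_cnt = 3
After iteration 4: cur = 4, step_cnt = 4
After iteration 5: cur = 2, step_cnt = 5
After iteration 6: cur = 1, step_cnt = 6
Loop ends.

Final answer: 6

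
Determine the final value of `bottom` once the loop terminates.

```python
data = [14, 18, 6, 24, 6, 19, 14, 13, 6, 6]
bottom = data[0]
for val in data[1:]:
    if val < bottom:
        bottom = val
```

Let's trace through this code step by step.

Initialize: data = [14, 18, 6, 24, 6, 19, 14, 13, 6, 6]
Initialize: bottom = 14
Entering loop: for val in data[1:]:
After iteration 1: val = 18, bottom = 14
After iteration 2: val = 6, bottom = 6
After iteration 3: val = 24, bottom = 6
After iteration 4: val = 6, bottom = 6
After iteration 5: val = 19, bottom = 6
After iteration 6: val = 14, bottom = 6
After iteration 7: val = 13, bottom = 6
After iteration 8: val = 6, bottom = 6
After iteration 9: val = 6, bottom = 6
Loop ends.

Final answer: 6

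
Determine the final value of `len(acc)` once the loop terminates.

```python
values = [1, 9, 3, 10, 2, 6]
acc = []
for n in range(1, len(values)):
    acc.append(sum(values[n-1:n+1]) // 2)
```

Let's trace through this code step by step.

Initialize: values = [1, 9, 3, 10, 2, 6]
Initialize: acc = []
Entering loop: for n in range(1, len(values)):
After iteration 1: n = 1, acc = [5]
After iteration 2: n = 2, acc = [5, 6]
After iteration 3: n = 3, acc = [5, 6, 6]
After iteration 4: n = 4, acc = [5, 6, 6, 6]
After iteration 5: n = 5, acc = [5, 6, 6, 6, 4]
Loop ends.
len(acc) = 5

Final answer: 5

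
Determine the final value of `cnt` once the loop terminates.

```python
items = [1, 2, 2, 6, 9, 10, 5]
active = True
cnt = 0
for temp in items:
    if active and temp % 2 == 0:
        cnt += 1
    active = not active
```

Let's trace through this code step by step.

Initialize: items = [1, 2, 2, 6, 9, 10, 5]
Initialize: active = True
Initialize: cnt = 0
Entering loop: for temp in items:
After iteration 1: temp = 1, active = False, cnt = 0
After iteration 2: temp = 2, active = True, cnt = 0
After iteration 3: temp = 2, active = False, cnt = 1
After iteration 4: temp = 6, active = True, cnt = 1
After iteration 5: temp = 9, active = False, cnt = 1
After iteration 6: temp = 10, active = True, cnt = 1
After iteration 7: temp = 5, active = False, cnt = 1
Loop ends.

Final answer: 1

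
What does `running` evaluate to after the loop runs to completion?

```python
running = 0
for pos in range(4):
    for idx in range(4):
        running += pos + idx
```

Let's trace through this code step by step.

Initialize: running = 0
Entering loop: for pos in range(4):
After iteration 1: pos = 0, running = 6
After iteration 2: pos = 1, running = 16
After iteration 3: pos = 2, running = 30
After iteration 4: pos = 3, running = 48
Loop ends.

Final answer: 48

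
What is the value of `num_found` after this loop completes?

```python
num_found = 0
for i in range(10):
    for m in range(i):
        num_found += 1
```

Let's trace through this code step by step.

Initialize: num_found = 0
Entering loop: for i in range(10):
After iteration 1: i = 0, num_found = 0
After iteration 2: i = 1, num_found = 1, m = 0
After iteration 3: i = 2, num_found = 3, m = 1
After iteration 4: i = 3, num_found = 6, m = 2
After iteration 5: i = 4, num_found = 10, m = 3
After iteration 6: i = 5, num_found = 15, m = 4
After iteration 7: i = 6, num_found = 21, m = 5
After iteration 8: i = 7, num_found = 28, m = 6
After iteration 9: i = 8, num_found = 36, m = 7
After iteration 10: i = 9, num_found = 45, m = 8
Loop ends.

Final answer: 45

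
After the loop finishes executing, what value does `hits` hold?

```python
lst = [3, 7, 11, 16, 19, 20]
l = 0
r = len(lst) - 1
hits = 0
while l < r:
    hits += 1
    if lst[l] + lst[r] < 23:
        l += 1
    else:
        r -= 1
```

Let's trace through this code step by step.

Initialize: lst = [3, 7, 11, 16, 19, 20]
Initialize: l = 0
Initialize: r = 5
Initialize: hits = 0
Entering loop: while l < r:
After iteration 1: l = 0, r = 4, hits = 1
After iteration 2: l = 1, r = 4, hits = 2
After iteration 3: l = 1, r = 3, hits = 3
After iteration 4: l = 1, r = 2, hits = 4
After iteration 5: l = 2, r = 2, hits = 5
Loop ends.

Final answer: 5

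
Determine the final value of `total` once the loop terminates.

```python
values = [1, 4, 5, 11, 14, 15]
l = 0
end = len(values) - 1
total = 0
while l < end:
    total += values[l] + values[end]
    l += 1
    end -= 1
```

Let's trace through this code step by step.

Initialize: values = [1, 4, 5, 11, 14, 15]
Initialize: l = 0
Initialize: end = 5
Initialize: total = 0
Entering loop: while l < end:
After iteration 1: l = 1, end = 4, total = 16
After iteration 2: l = 2, end = 3, total = 34
After iteration 3: l = 3, end = 2, total = 50
Loop ends.

Final answer: 50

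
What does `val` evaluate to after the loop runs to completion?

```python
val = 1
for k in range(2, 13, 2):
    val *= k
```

Let's trace through this code step by step.

Initialize: val = 1
Entering loop: for k in range(2, 13, 2):
After iteration 1: k = 2, val = 2
After iteration 2: k = 4, val = 8
After iteration 3: k = 6, val = 48
After iteration 4: k = 8, val = 384
After iteration 5: k = 10, val = 3840
After iteration 6: k = 12, val = 46080
Loop ends.

Final answer: 46080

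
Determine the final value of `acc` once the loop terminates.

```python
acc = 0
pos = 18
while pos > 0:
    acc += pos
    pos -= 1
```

Let's trace through this code step by step.

Initialize: acc = 0
Initialize: pos = 18
Entering loop: while pos > 0:
After iteration 1: acc = 18, pos = 17
After iteration 2: acc = 35, pos = 16
After iteration 3: acc = 51, pos = 15
After iteration 4: acc = 66, pos = 14
After iteration 5: acc = 80, pos = 13
After iteration 6: acc = 93, pos = 12
After iteration 7: acc = 105, pos = 11
After iteration 8: acc = 116, pos = 10
After iteration 9: acc = 126, pos = 9
After iteration 10: acc = 135, pos = 8
After iteration 11: acc = 143, pos = 7
After iteration 12: acc = 150, pos = 6
After iteration 13: acc = 156, pos = 5
After iteration 14: acc = 161, pos = 4
After iteration 15: acc = 165, pos = 3
After iteration 16: acc = 168, pos = 2
After iteration 17: acc = 170, pos = 1
After iteration 18: acc = 171, pos = 0
Loop ends.

Final answer: 171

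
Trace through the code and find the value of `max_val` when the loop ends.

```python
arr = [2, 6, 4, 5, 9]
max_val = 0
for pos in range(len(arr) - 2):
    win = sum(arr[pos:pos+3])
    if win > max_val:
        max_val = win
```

Let's trace through this code step by step.

Initialize: arr = [2, 6, 4, 5, 9]
Initialize: max_val = 0
Entering loop: for pos in range(len(arr) - 2):
After iteration 1: pos = 0, max_val = 12, win = 12
After iteration 2: pos = 1, max_val = 15, win = 15
After iteration 3: pos = 2, max_val = 18, win = 18
Loop ends.

Final answer: 18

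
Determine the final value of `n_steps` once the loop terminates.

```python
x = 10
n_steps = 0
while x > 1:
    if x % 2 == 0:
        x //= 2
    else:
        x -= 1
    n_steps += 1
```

Let's trace through this code step by step.

Initialize: x = 10
Initialize: n_steps = 0
Entering loop: while x > 1:
After iteration 1: x = 5, n_steps = 1
After iteration 2: x = 4, n_steps = 2
After iteration 3: x = 2, n_steps = 3
After iteration 4: x = 1, n_steps = 4
Loop ends.

Final answer: 4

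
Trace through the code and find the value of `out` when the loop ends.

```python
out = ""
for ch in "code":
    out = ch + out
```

Let's trace through this code step by step.

Initialize: out = ''
Entering loop: for ch in "code":
After iteration 1: ch = 'c', out = 'c'
After iteration 2: ch = 'o', out = 'oc'
After iteration 3: ch = 'd', out = 'doc'
After iteration 4: ch = 'e', out = 'edoc'
Loop ends.

Final answer: 'edoc'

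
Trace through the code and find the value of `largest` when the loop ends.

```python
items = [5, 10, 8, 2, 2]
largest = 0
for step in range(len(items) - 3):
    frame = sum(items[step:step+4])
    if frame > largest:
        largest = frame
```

Let's trace through this code step by step.

Initialize: items = [5, 10, 8, 2, 2]
Initialize: largest = 0
Entering loop: for step in range(len(items) - 3):
After iteration 1: step = 0, largest = 25, frame = 25
After iteration 2: step = 1, largest = 25, frame = 22
Loop ends.

Final answer: 25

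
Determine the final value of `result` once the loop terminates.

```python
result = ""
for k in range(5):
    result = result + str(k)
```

Let's trace through this code step by step.

Initialize: result = ''
Entering loop: for k in range(5):
After iteration 1: k = 0, result = '0'
After iteration 2: k = 1, result = '01'
After iteration 3: k = 2, result = '012'
After iteration 4: k = 3, result = '0123'
After iteration 5: k = 4, result = '01234'
Loop ends.

Final answer: '01234'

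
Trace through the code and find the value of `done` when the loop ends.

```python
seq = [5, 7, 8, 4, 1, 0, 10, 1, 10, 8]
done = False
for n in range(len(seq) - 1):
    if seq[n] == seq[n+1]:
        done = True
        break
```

Let's trace through this code step by step.

Initialize: seq = [5, 7, 8, 4, 1, 0, 10, 1, 10, 8]
Initialize: done = False
Entering loop: for n in range(len(seq) - 1):
After iteration 1: n = 0, done = False
After iteration 2: n = 1, done = False
After iteration 3: n = 2, done = False
After iteration 4: n = 3, done = False
After iteration 5: n = 4, done = False
After iteration 6: n = 5, done = False
After iteration 7: n = 6, done = False
After iteration 8: n = 7, done = False
After iteration 9: n = 8, done = False
Loop ends.

Final answer: False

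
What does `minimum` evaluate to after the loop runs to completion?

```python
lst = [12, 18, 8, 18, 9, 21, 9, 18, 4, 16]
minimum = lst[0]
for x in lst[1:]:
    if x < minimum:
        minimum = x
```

Let's trace through this code step by step.

Initialize: lst = [12, 18, 8, 18, 9, 21, 9, 18, 4, 16]
Initialize: minimum = 12
Entering loop: for x in lst[1:]:
After iteration 1: x = 18, minimum = 12
After iteration 2: x = 8, minimum = 8
After iteration 3: x = 18, minimum = 8
After iteration 4: x = 9, minimum = 8
After iteration 5: x = 21, minimum = 8
After iteration 6: x = 9, minimum = 8
After iteration 7: x = 18, minimum = 8
After iteration 8: x = 4, minimum = 4
After iteration 9: x = 16, minimum = 4
Loop ends.

Final answer: 4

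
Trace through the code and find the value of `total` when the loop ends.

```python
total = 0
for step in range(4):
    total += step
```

Let's trace through this code step by step.

Initialize: total = 0
Entering loop: for step in range(4):
After iteration 1: step = 0, total = 0
After iteration 2: step = 1, total = 1
After iteration 3: step = 2, total = 3
After iteration 4: step = 3, total = 6
Loop ends.

Final answer: 6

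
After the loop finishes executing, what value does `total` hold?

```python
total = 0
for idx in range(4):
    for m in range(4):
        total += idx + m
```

Let's trace through this code step by step.

Initialize: total = 0
Entering loop: for idx in range(4):
After iteration 1: idx = 0, total = 6
After iteration 2: idx = 1, total = 16
After iteration 3: idx = 2, total = 30
After iteration 4: idx = 3, total = 48
Loop ends.

Final answer: 48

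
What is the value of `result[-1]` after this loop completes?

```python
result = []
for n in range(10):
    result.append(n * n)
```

Let's trace through this code step by step.

Initialize: result = []
Entering loop: for n in range(10):
After iteration 1: n = 0, result = [0]
After iteration 2: n = 1, result = [0, 1]
After iteration 3: n = 2, result = [0, 1, 4]
After iteration 4: n = 3, result = [0, 1, 4, 9]
After iteration 5: n = 4, result = [0, 1, 4, 9, 16]
After iteration 6: n = 5, result = [0, 1, 4, 9, 16, 25]
After iteration 7: n = 6, result = [0, 1, 4, 9, 16, 25, 36]
After iteration 8: n = 7, result = [0, 1, 4, 9, 16, 25, 36, 49]
After iteration 9: n = 8, result = [0, 1, 4, 9, 16, 25, 36, 49, 64]
After iteration 10: n = 9, result = [0, 1, 4, 9, 16, 25, 36, 49, 64, 81]
Loop ends.
result[-1] = 81

Final answer: 81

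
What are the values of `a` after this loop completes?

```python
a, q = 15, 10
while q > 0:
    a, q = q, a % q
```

Let's trace through this code step by step.

Initialize: a = 15
Initialize: q = 10
Entering loop: while q > 0:
After iteration 1: a = 10, q = 5
After iteration 2: a = 5, q = 0
Loop ends.

Final answer: 5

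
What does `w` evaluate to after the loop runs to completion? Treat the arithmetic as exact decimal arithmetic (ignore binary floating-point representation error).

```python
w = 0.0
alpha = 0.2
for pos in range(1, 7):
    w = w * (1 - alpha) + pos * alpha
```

Let's trace through this code step by step.

Initialize: w = 0.0
Initialize: alpha = 0.2
Entering loop: for pos in range(1, 7):
After iteration 1: pos = 1, w = 0.2
After iteration 2: pos = 2, w = 0.56
After iteration 3: pos = 3, w = 1.048
After iteration 4: pos = 4, w = 1.6384
After iteration 5: pos = 5, w = 2.31072
After iteration 6: pos = 6, w = 3.048576
Loop ends.

Final answer: 3.048576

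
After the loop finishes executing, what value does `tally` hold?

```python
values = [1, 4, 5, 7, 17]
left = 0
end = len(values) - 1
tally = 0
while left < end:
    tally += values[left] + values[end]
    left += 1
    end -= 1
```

Let's trace through this code step by step.

Initialize: values = [1, 4, 5, 7, 17]
Initialize: left = 0
Initialize: end = 4
Initialize: tally = 0
Entering loop: while left < end:
After iteration 1: left = 1, end = 3, tally = 18
After iteration 2: left = 2, end = 2, tally = 29
Loop ends.

Final answer: 29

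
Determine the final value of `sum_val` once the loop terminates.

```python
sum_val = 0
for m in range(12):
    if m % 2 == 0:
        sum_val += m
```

Let's trace through this code step by step.

Initialize: sum_val = 0
Entering loop: for m in range(12):
After iteration 1: m = 0, sum_val = 0
After iteration 2: m = 1, sum_val = 0
After iteration 3: m = 2, sum_val = 2
After iteration 4: m = 3, sum_val = 2
After iteration 5: m = 4, sum_val = 6
After iteration 6: m = 5, sum_val = 6
After iteration 7: m = 6, sum_val = 12
After iteration 8: m = 7, sum_val = 12
After iteration 9: m = 8, sum_val = 20
After iteration 10: m = 9, sum_val = 20
After iteration 11: m = 10, sum_val = 30
After iteration 12: m = 11, sum_val = 30
Loop ends.

Final answer: 30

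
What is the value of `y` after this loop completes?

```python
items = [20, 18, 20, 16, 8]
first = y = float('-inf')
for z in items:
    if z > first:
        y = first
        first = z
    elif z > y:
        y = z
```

Let's trace through this code step by step.

Initialize: items = [20, 18, 20, 16, 8]
Initialize: first = -inf
Initialize: y = -inf
Entering loop: for z in items:
After iteration 1: z = 20, first = 20, y = -inf
After iteration 2: z = 18, first = 20, y = 18
After iteration 3: z = 20, first = 20, y = 20
After iteration 4: z = 16, first = 20, y = 20
After iteration 5: z = 8, first = 20, y = 20
Loop ends.

Final answer: 20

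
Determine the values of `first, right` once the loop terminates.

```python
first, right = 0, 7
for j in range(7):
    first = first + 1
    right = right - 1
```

Let's trace through this code step by step.

Initialize: first = 0
Initialize: right = 7
Entering loop: for j in range(7):
After iteration 1: j = 0, first = 1, right = 6
After iteration 2: j = 1, first = 2, right = 5
After iteration 3: j = 2, first = 3, right = 4
After iteration 4: j = 3, first = 4, right = 3
After iteration 5: j = 4, first = 5, right = 2
After iteration 6: j = 5, first = 6, right = 1
After iteration 7: j = 6, first = 7, right = 0
Loop ends.

Final answer: 7, 0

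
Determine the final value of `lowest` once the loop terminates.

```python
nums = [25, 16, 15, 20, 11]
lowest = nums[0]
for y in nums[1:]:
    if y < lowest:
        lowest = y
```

Let's trace through this code step by step.

Initialize: nums = [25, 16, 15, 20, 11]
Initialize: lowest = 25
Entering loop: for y in nums[1:]:
After iteration 1: y = 16, lowest = 16
After iteration 2: y = 15, lowest = 15
After iteration 3: y = 20, lowest = 15
After iteration 4: y = 11, lowest = 11
Loop ends.

Final answer: 11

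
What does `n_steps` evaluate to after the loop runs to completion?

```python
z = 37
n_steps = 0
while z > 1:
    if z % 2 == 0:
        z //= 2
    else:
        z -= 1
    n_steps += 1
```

Let's trace through this code step by step.

Initialize: z = 37
Initialize: n_steps = 0
Entering loop: while z > 1:
After iteration 1: z = 36, n_steps = 1
After iteration 2: z = 18, n_steps = 2
After iteration 3: z = 9, n_steps = 3
After iteration 4: z = 8, n_steps = 4
After iteration 5: z = 4, n_steps = 5
After iteration 6: z = 2, n_steps = 6
After iteration 7: z = 1, n_steps = 7
Loop ends.

Final answer: 7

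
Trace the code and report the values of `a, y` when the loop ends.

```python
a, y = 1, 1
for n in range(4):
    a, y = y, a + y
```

Let's trace through this code step by step.

Initialize: a = 1
Initialize: y = 1
Entering loop: for n in range(4):
After iteration 1: n = 0, a = 1, y = 2
After iteration 2: n = 1, a = 2, y = 3
After iteration 3: n = 2, a = 3, y = 5
After iteration 4: n = 3, a = 5, y = 8
Loop ends.

Final answer: 5, 8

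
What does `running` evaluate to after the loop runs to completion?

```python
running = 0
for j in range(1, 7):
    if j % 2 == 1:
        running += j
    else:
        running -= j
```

Let's trace through this code step by step.

Initialize: running = 0
Entering loop: for j in range(1, 7):
After iteration 1: j = 1, running = 1
After iteration 2: j = 2, running = -1
After iteration 3: j = 3, running = 2
After iteration 4: j = 4, running = -2
After iteration 5: j = 5, running = 3
After iteration 6: j = 6, running = -3
Loop ends.

Final answer: -3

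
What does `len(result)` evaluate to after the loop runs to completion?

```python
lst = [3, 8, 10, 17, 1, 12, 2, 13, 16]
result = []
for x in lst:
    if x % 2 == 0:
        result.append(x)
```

Let's trace through this code step by step.

Initialize: lst = [3, 8, 10, 17, 1, 12, 2, 13, 16]
Initialize: result = []
Entering loop: for x in lst:
After iteration 1: x = 3, result = []
After iteration 2: x = 8, result = [8]
After iteration 3: x = 10, result = [8, 10]
After iteration 4: x = 17, result = [8, 10]
After iteration 5: x = 1, result = [8, 10]
After iteration 6: x = 12, result = [8, 10, 12]
After iteration 7: x = 2, result = [8, 10, 12, 2]
After iteration 8: x = 13, result = [8, 10, 12, 2]
After iteration 9: x = 16, result = [8, 10, 12, 2, 16]
Loop ends.
len(result) = 5

Final answer: 5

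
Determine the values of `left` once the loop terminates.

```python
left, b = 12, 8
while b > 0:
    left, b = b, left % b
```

Let's trace through this code step by step.

Initialize: left = 12
Initialize: b = 8
Entering loop: while b > 0:
After iteration 1: left = 8, b = 4
After iteration 2: left = 4, b = 0
Loop ends.

Final answer: 4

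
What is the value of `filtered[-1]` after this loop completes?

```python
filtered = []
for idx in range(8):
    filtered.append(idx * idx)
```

Let's trace through this code step by step.

Initialize: filtered = []
Entering loop: for idx in range(8):
After iteration 1: idx = 0, filtered = [0]
After iteration 2: idx = 1, filtered = [0, 1]
After iteration 3: idx = 2, filtered = [0, 1, 4]
After iteration 4: idx = 3, filtered = [0, 1, 4, 9]
After iteration 5: idx = 4, filtered = [0, 1, 4, 9, 16]
After iteration 6: idx = 5, filtered = [0, 1, 4, 9, 16, 25]
After iteration 7: idx = 6, filtered = [0, 1, 4, 9, 16, 25, 36]
After iteration 8: idx = 7, filtered = [0, 1, 4, 9, 16, 25, 36, 49]
Loop ends.
filtered[-1] = 49

Final answer: 49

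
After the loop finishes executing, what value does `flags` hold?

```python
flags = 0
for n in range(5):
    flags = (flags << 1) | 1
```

Let's trace through this code step by step.

Initialize: flags = 0
Entering loop: for n in range(5):
After iteration 1: n = 0, flags = 1
After iteration 2: n = 1, flags = 3
After iteration 3: n = 2, flags = 7
After iteration 4: n = 3, flags = 15
After iteration 5: n = 4, flags = 31
Loop ends.

Final answer: 31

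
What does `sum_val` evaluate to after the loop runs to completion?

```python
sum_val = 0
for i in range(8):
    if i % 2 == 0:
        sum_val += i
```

Let's trace through this code step by step.

Initialize: sum_val = 0
Entering loop: for i in range(8):
After iteration 1: i = 0, sum_val = 0
After iteration 2: i = 1, sum_val = 0
After iteration 3: i = 2, sum_val = 2
After iteration 4: i = 3, sum_val = 2
After iteration 5: i = 4, sum_val = 6
After iteration 6: i = 5, sum_val = 6
After iteration 7: i = 6, sum_val = 12
After iteration 8: i = 7, sum_val = 12
Loop ends.

Final answer: 12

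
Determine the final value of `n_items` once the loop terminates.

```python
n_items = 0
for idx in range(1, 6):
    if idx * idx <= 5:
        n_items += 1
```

Let's trace through this code step by step.

Initialize: n_items = 0
Entering loop: for idx in range(1, 6):
After iteration 1: idx = 1, n_items = 1
After iteration 2: idx = 2, n_items = 2
After iteration 3: idx = 3, n_items = 2
After iteration 4: idx = 4, n_items = 2
After iteration 5: idx = 5, n_items = 2
Loop ends.

Final answer: 2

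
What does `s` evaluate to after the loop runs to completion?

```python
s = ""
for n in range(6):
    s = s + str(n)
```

Let's trace through this code step by step.

Initialize: s = ''
Entering loop: for n in range(6):
After iteration 1: n = 0, s = '0'
After iteration 2: n = 1, s = '01'
After iteration 3: n = 2, s = '012'
After iteration 4: n = 3, s = '0123'
After iteration 5: n = 4, s = '01234'
After iteration 6: n = 5, s = '012345'
Loop ends.

Final answer: '012345'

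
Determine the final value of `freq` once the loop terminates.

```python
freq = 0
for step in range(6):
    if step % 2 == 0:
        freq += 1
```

Let's trace through this code step by step.

Initialize: freq = 0
Entering loop: for step in range(6):
After iteration 1: step = 0, freq = 1
After iteration 2: step = 1, freq = 1
After iteration 3: step = 2, freq = 2
After iteration 4: step = 3, freq = 2
After iteration 5: step = 4, freq = 3
After iteration 6: step = 5, freq = 3
Loop ends.

Final answer: 3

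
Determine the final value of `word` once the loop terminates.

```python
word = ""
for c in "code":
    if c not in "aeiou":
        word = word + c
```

Let's trace through this code step by step.

Initialize: word = ''
Entering loop: for c in "code":
After iteration 1: c = 'c', word = 'c'
After iteration 2: c = 'o', word = 'c'
After iteration 3: c = 'd', word = 'cd'
After iteration 4: c = 'e', word = 'cd'
Loop ends.

Final answer: 'cd'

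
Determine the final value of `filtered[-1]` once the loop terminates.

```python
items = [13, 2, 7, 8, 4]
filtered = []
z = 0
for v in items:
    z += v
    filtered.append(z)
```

Let's trace through this code step by step.

Initialize: items = [13, 2, 7, 8, 4]
Initialize: filtered = []
Initialize: z = 0
Entering loop: for v in items:
After iteration 1: v = 13, filtered = [13], z = 13
After iteration 2: v = 2, filtered = [13, 15], z = 15
After iteration 3: v = 7, filtered = [13, 15, 22], z = 22
After iteration 4: v = 8, filtered = [13, 15, 22, 30], z = 30
After iteration 5: v = 4, filtered = [13, 15, 22, 30, 34], z = 34
Loop ends.
filtered[-1] = 34

Final answer: 34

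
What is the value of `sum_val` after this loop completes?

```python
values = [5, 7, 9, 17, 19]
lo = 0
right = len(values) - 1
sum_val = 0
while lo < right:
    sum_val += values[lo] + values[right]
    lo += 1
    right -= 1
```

Let's trace through this code step by step.

Initialize: values = [5, 7, 9, 17, 19]
Initialize: lo = 0
Initialize: right = 4
Initialize: sum_val = 0
Entering loop: while lo < right:
After iteration 1: lo = 1, right = 3, sum_val = 24
After iteration 2: lo = 2, right = 2, sum_val = 48
Loop ends.

Final answer: 48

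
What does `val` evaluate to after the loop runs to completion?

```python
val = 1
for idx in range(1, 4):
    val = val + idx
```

Let's trace through this code step by step.

Initialize: val = 1
Entering loop: for idx in range(1, 4):
After iteration 1: idx = 1, val = 2
After iteration 2: idx = 2, val = 4
After iteration 3: idx = 3, val = 7
Loop ends.

Final answer: 7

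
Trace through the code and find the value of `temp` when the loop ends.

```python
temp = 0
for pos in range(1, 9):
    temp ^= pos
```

Let's trace through this code step by step.

Initialize: temp = 0
Entering loop: for pos in range(1, 9):
After iteration 1: pos = 1, temp = 1
After iteration 2: pos = 2, temp = 3
After iteration 3: pos = 3, temp = 0
After iteration 4: pos = 4, temp = 4
After iteration 5: pos = 5, temp = 1
After iteration 6: pos = 6, temp = 7
After iteration 7: pos = 7, temp = 0
After iteration 8: pos = 8, temp = 8
Loop ends.

Final answer: 8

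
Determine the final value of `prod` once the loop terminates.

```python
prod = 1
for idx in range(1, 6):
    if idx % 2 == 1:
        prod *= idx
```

Let's trace through this code step by step.

Initialize: prod = 1
Entering loop: for idx in range(1, 6):
After iteration 1: idx = 1, prod = 1
After iteration 2: idx = 2, prod = 1
After iteration 3: idx = 3, prod = 3
After iteration 4: idx = 4, prod = 3
After iteration 5: idx = 5, prod = 15
Loop ends.

Final answer: 15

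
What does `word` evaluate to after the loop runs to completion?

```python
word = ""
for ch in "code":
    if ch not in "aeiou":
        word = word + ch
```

Let's trace through this code step by step.

Initialize: word = ''
Entering loop: for ch in "code":
After iteration 1: ch = 'c', word = 'c'
After iteration 2: ch = 'o', word = 'c'
After iteration 3: ch = 'd', word = 'cd'
After iteration 4: ch = 'e', word = 'cd'
Loop ends.

Final answer: 'cd'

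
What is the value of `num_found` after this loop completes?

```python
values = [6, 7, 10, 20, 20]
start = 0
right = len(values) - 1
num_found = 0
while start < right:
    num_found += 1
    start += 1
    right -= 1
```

Let's trace through this code step by step.

Initialize: values = [6, 7, 10, 20, 20]
Initialize: start = 0
Initialize: right = 4
Initialize: num_found = 0
Entering loop: while start < right:
After iteration 1: start = 1, right = 3, num_found = 1
After iteration 2: start = 2, right = 2, num_found = 2
Loop ends.

Final answer: 2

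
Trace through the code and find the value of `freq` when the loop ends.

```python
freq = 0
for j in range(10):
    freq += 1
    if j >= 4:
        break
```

Let's trace through this code step by step.

Initialize: freq = 0
Entering loop: for j in range(10):
After iteration 1: j = 0, freq = 1
After iteration 2: j = 1, freq = 2
After iteration 3: j = 2, freq = 3
After iteration 4: j = 3, freq = 4
After iteration 5: j = 4, freq = 5
Loop ends.

Final answer: 5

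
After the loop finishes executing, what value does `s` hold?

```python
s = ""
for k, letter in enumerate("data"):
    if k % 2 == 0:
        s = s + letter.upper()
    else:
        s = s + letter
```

Let's trace through this code step by step.

Initialize: s = ''
Entering loop: for k, letter in enumerate("data"):
After iteration 1: k = 0, letter = 'd', s = 'D'
After iteration 2: k = 1, letter = 'a', s = 'Da'
After iteration 3: k = 2, letter = 't', s = 'DaT'
After iteration 4: k = 3, letter = 'a', s = 'DaTa'
Loop ends.

Final answer: 'DaTa'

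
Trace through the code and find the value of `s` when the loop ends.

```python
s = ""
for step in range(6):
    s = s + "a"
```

Let's trace through this code step by step.

Initialize: s = ''
Entering loop: for step in range(6):
After iteration 1: step = 0, s = 'a'
After iteration 2: step = 1, s = 'aa'
After iteration 3: step = 2, s = 'aaa'
After iteration 4: step = 3, s = 'aaaa'
After iteration 5: step = 4, s = 'aaaaa'
After iteration 6: step = 5, s = 'aaaaaa'
Loop ends.

Final answer: 'aaaaaa'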